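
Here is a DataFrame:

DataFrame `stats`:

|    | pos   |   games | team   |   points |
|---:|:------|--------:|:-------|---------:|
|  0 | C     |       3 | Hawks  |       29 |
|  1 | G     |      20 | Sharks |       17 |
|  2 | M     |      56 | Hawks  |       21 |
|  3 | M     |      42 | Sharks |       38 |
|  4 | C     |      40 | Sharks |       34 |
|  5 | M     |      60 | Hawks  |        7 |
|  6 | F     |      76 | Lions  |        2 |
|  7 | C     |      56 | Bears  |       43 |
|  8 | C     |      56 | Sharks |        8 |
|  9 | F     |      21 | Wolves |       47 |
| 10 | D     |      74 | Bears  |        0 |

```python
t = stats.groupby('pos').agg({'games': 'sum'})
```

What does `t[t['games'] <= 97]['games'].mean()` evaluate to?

63.6666666667

group by pos, sum of games:
     games
pos       
C      155
D       74
F       97
G       20
M      158
filter rows where games <= 97:
     games
pos       
D       74
F       97
G       20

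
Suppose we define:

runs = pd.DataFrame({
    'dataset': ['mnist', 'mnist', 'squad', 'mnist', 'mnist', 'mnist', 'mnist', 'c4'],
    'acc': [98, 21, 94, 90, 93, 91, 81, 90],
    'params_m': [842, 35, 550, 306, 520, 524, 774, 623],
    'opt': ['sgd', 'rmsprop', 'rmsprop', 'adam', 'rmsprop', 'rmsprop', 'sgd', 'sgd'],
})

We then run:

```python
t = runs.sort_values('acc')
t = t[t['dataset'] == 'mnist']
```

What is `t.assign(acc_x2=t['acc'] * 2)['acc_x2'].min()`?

sort by acc:
  dataset  acc  params_m      opt
1   mnist   21        35  rmsprop
6   mnist   81       774      sgd
3   mnist   90       306     adam
7      c4   90       623      sgd
5   mnist   91       524  rmsprop
4   mnist   93       520  rmsprop
2   squad   94       550  rmsprop
0   mnist   98       842      sgd
filter rows where dataset == 'mnist':
  dataset  acc  params_m      opt
1   mnist   21        35  rmsprop
6   mnist   81       774      sgd
3   mnist   90       306     adam
5   mnist   91       524  rmsprop
4   mnist   93       520  rmsprop
0   mnist   98       842      sgd
add column acc_x2 = t['acc'] * 2:
  dataset  acc  params_m      opt  acc_x2
1   mnist   21        35  rmsprop      42
6   mnist   81       774      sgd     162
3   mnist   90       306     adam     180
5   mnist   91       524  rmsprop     182
4   mnist   93       520  rmsprop     186
0   mnist   98       842      sgd     196
Then the min of column 'acc_x2': 42

42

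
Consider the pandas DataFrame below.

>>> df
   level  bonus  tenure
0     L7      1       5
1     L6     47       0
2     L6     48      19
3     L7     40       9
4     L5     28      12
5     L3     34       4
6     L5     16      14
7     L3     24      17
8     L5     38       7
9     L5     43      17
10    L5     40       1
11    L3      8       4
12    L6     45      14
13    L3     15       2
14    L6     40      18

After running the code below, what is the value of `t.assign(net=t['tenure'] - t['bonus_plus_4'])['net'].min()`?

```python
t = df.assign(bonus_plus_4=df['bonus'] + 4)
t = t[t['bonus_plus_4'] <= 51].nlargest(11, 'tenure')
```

-35

add column bonus_plus_4 = df['bonus'] + 4:
   level  bonus  tenure  bonus_plus_4
0     L7      1       5             5
1     L6     47       0            51
2     L6     48      19            52
3     L7     40       9            44
4     L5     28      12            32
5     L3     34       4            38
6     L5     16      14            20
7     L3     24      17            28
8     L5     38       7            42
9     L5     43      17            47
10    L5     40       1            44
11    L3      8       4            12
12    L6     45      14            49
13    L3     15       2            19
14    L6     40      18            44
filter rows where bonus_plus_4 <= 51:
   level  bonus  tenure  bonus_plus_4
0     L7      1       5             5
1     L6     47       0            51
3     L7     40       9            44
4     L5     28      12            32
5     L3     34       4            38
6     L5     16      14            20
7     L3     24      17            28
8     L5     38       7            42
9     L5     43      17            47
10    L5     40       1            44
11    L3      8       4            12
12    L6     45      14            49
13    L3     15       2            19
14    L6     40      18            44
take 11 rows with largest tenure:
   level  bonus  tenure  bonus_plus_4
14    L6     40      18            44
7     L3     24      17            28
9     L5     43      17            47
6     L5     16      14            20
12    L6     45      14            49
4     L5     28      12            32
3     L7     40       9            44
8     L5     38       7            42
0     L7      1       5             5
5     L3     34       4            38
11    L3      8       4            12
add column net = t['tenure'] - t['bonus_plus_4']:
   level  bonus  tenure  bonus_plus_4  net
14    L6     40      18            44  -26
7     L3     24      17            28  -11
9     L5     43      17            47  -30
6     L5     16      14            20   -6
12    L6     45      14            49  -35
4     L5     28      12            32  -20
3     L7     40       9            44  -35
8     L5     38       7            42  -35
0     L7      1       5             5    0
5     L3     34       4            38  -34
11    L3      8       4            12   -8
min of column 'net' → -35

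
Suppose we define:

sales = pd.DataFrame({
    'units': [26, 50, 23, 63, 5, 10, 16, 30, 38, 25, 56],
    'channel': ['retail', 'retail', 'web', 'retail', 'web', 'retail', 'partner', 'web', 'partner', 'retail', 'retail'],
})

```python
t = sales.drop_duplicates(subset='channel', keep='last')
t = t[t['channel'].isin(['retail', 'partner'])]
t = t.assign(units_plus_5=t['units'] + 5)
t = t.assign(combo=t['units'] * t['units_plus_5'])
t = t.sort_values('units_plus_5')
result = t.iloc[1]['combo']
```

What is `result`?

3416

drop duplicate channel (keep=last):
    units  channel
7      30      web
8      38  partner
10     56   retail
filter rows where channel in ['retail', 'partner']:
    units  channel
8      38  partner
10     56   retail
add column units_plus_5 = t['units'] + 5:
    units  channel  units_plus_5
8      38  partner            43
10     56   retail            61
add column combo = t['units'] * t['units_plus_5']:
    units  channel  units_plus_5  combo
8      38  partner            43   1634
10     56   retail            61   3416
sort by units_plus_5:
    units  channel  units_plus_5  combo
8      38  partner            43   1634
10     56   retail            61   3416
value at position 1, column 'combo' → 3416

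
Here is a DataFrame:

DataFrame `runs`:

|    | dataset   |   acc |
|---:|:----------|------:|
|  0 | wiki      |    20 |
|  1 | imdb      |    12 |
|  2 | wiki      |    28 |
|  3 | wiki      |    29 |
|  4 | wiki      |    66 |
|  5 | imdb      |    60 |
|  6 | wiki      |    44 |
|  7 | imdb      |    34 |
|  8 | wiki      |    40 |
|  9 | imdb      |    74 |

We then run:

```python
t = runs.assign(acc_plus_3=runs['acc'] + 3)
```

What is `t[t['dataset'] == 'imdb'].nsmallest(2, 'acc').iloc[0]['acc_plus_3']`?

15

add column acc_plus_3 = runs['acc'] + 3:
  dataset  acc  acc_plus_3
0    wiki   20          23
1    imdb   12          15
2    wiki   28          31
3    wiki   29          32
4    wiki   66          69
5    imdb   60          63
6    wiki   44          47
7    imdb   34          37
8    wiki   40          43
9    imdb   74          77
filter rows where dataset == 'imdb':
  dataset  acc  acc_plus_3
1    imdb   12          15
5    imdb   60          63
7    imdb   34          37
9    imdb   74          77
take 2 rows with smallest acc:
  dataset  acc  acc_plus_3
1    imdb   12          15
7    imdb   34          37
So iloc[0]['acc_plus_3'] = 15.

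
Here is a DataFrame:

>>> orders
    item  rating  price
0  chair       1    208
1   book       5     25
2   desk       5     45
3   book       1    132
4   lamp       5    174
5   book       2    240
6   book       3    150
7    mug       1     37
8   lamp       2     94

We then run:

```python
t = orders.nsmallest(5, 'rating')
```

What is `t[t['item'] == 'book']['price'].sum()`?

372

take 5 rows with smallest rating:
    item  rating  price
0  chair       1    208
3   book       1    132
7    mug       1     37
5   book       2    240
8   lamp       2     94
filter rows where item == 'book':
   item  rating  price
3  book       1    132
5  book       2    240
Reading off the sum of column 'price', we get 372.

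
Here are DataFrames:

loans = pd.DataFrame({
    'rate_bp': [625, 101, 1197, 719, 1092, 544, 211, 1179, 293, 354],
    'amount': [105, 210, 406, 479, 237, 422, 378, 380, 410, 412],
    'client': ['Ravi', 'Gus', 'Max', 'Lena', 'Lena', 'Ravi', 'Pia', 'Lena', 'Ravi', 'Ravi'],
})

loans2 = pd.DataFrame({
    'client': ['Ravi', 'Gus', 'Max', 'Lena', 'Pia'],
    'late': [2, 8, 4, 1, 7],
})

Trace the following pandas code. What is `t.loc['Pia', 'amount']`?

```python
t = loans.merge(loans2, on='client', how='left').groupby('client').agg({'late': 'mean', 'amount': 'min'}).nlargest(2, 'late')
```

merge on 'client' (how='left') → 10 rows:
   rate_bp  amount client  late
0      625     105   Ravi     2
1      101     210    Gus     8
2     1197     406    Max     4
3      719     479   Lena     1
4     1092     237   Lena     1
5      544     422   Ravi     2
6      211     378    Pia     7
7     1179     380   Lena     1
8      293     410   Ravi     2
9      354     412   Ravi     2
group by client: mean(late), min(amount):
        late  amount
client              
Gus      8.0     210
Lena     1.0     237
Max      4.0     406
Pia      7.0     378
Ravi     2.0     105
take 2 rows with largest late:
        late  amount
client              
Gus      8.0     210
Pia      7.0     378

378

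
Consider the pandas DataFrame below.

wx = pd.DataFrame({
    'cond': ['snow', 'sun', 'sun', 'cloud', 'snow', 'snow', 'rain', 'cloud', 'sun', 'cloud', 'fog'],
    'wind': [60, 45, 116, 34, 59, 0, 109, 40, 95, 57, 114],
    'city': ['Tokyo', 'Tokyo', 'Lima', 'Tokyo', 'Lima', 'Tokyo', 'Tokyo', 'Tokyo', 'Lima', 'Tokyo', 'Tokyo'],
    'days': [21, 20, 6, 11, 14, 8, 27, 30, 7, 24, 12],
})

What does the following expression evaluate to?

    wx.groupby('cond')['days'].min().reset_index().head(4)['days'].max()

27

group by cond, min of days:
cond
cloud    11
fog      12
rain     27
snow      8
sun       6
Name: days, dtype: int64
reset_index():
    cond  days
0  cloud    11
1    fog    12
2   rain    27
3   snow     8
4    sun     6
take first 4 rows:
    cond  days
0  cloud    11
1    fog    12
2   rain    27
3   snow     8
Then the max of column 'days': 27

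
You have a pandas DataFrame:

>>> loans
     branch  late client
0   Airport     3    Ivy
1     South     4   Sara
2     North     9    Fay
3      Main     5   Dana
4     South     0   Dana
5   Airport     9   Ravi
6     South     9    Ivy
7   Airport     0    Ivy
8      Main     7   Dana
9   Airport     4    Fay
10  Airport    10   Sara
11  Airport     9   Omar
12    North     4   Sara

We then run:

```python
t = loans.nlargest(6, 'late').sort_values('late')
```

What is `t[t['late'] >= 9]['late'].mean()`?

take 6 rows with largest late:
     branch  late client
10  Airport    10   Sara
2     North     9    Fay
5   Airport     9   Ravi
6     South     9    Ivy
11  Airport     9   Omar
8      Main     7   Dana
sort by late:
     branch  late client
8      Main     7   Dana
2     North     9    Fay
5   Airport     9   Ravi
6     South     9    Ivy
11  Airport     9   Omar
10  Airport    10   Sara
filter rows where late >= 9:
     branch  late client
2     North     9    Fay
5   Airport     9   Ravi
6     South     9    Ivy
11  Airport     9   Omar
10  Airport    10   Sara

9.2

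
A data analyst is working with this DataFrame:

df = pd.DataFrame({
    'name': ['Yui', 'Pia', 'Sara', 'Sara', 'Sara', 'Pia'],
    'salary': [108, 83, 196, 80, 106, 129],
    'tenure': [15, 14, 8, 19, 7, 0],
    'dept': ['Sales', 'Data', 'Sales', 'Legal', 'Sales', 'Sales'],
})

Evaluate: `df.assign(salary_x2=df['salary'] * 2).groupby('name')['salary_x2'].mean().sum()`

682.666666667

add column salary_x2 = df['salary'] * 2:
   name  salary  tenure   dept  salary_x2
0   Yui     108      15  Sales        216
1   Pia      83      14   Data        166
2  Sara     196       8  Sales        392
3  Sara      80      19  Legal        160
4  Sara     106       7  Sales        212
5   Pia     129       0  Sales        258
group by name, mean of salary_x2:
name
Pia     212.000000
Sara    254.666667
Yui     216.000000
Name: salary_x2, dtype: float64
Then the sum of the resulting series: 682.666666667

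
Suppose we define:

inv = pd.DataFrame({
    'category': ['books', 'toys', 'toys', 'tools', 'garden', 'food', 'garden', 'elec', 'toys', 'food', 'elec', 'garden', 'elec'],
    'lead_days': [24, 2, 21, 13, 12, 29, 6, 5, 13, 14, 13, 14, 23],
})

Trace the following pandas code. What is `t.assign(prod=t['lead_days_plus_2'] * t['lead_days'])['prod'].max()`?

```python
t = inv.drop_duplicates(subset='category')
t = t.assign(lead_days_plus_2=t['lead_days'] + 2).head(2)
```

624

drop duplicate category (keep=first):
  category  lead_days
0    books         24
1     toys          2
3    tools         13
4   garden         12
5     food         29
7     elec          5
add column lead_days_plus_2 = t['lead_days'] + 2:
  category  lead_days  lead_days_plus_2
0    books         24                26
1     toys          2                 4
3    tools         13                15
4   garden         12                14
5     food         29                31
7     elec          5                 7
take first 2 rows:
  category  lead_days  lead_days_plus_2
0    books         24                26
1     toys          2                 4
add column prod = t['lead_days_plus_2'] * t['lead_days']:
  category  lead_days  lead_days_plus_2  prod
0    books         24                26   624
1     toys          2                 4     8
Taking the max of column 'prod' gives 624.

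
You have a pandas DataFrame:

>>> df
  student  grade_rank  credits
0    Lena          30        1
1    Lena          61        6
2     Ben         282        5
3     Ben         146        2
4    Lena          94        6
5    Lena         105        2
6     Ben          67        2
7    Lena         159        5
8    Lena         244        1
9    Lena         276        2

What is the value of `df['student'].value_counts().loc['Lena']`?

7

value_counts of student:
student
Lena    7
Ben     3
Name: count, dtype: int64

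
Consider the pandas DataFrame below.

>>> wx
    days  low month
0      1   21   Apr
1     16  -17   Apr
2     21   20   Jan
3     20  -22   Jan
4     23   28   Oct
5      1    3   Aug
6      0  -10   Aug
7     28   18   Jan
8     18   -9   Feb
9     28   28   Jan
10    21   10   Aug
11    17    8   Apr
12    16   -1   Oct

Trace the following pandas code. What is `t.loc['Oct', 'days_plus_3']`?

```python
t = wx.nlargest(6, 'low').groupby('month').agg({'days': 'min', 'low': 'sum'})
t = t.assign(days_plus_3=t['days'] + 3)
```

26

take 6 rows with largest low:
    days  low month
4     23   28   Oct
9     28   28   Jan
0      1   21   Apr
2     21   20   Jan
7     28   18   Jan
10    21   10   Aug
group by month: min(days), sum(low):
       days  low
month           
Apr       1   21
Aug      21   10
Jan      21   66
Oct      23   28
add column days_plus_3 = t['days'] + 3:
       days  low  days_plus_3
month                        
Apr       1   21            4
Aug      21   10           24
Jan      21   66           24
Oct      23   28           26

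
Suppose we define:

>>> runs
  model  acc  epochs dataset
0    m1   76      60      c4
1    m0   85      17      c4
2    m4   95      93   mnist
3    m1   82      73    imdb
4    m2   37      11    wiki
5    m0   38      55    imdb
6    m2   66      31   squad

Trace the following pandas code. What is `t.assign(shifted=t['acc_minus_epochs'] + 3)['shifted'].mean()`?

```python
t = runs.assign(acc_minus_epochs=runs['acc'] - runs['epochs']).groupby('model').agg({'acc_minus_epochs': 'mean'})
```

20.625

add column acc_minus_epochs = runs['acc'] - runs['epochs']:
  model  acc  epochs dataset  acc_minus_epochs
0    m1   76      60      c4                16
1    m0   85      17      c4                68
2    m4   95      93   mnist                 2
3    m1   82      73    imdb                 9
4    m2   37      11    wiki                26
5    m0   38      55    imdb               -17
6    m2   66      31   squad                35
group by model, mean of acc_minus_epochs:
       acc_minus_epochs
model                  
m0                 25.5
m1                 12.5
m2                 30.5
m4                  2.0
add column shifted = t['acc_minus_epochs'] + 3:
       acc_minus_epochs  shifted
model                           
m0                 25.5     28.5
m1                 12.5     15.5
m2                 30.5     33.5
m4                  2.0      5.0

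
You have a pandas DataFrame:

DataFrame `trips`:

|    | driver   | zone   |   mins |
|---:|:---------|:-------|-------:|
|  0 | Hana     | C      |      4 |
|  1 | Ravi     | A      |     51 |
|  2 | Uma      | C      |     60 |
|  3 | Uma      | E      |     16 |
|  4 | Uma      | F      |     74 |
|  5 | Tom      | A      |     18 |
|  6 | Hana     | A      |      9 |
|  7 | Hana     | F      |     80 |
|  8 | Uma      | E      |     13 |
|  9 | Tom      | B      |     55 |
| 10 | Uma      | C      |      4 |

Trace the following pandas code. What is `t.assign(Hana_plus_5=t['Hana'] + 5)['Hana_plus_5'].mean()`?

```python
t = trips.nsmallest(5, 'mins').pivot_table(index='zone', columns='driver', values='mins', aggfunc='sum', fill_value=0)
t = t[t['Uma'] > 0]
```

take 5 rows with smallest mins:
   driver zone  mins
0    Hana    C     4
10    Uma    C     4
6    Hana    A     9
8     Uma    E    13
3     Uma    E    16
pivot: rows=zone, cols=driver, sum(mins):
driver  Hana  Uma
zone             
A          9    0
C          4    4
E          0   29
filter rows where Uma > 0:
driver  Hana  Uma
zone             
C          4    4
E          0   29
add column Hana_plus_5 = t['Hana'] + 5:
driver  Hana  Uma  Hana_plus_5
zone                          
C          4    4            9
E          0   29            5
Hence 7.0.

7.0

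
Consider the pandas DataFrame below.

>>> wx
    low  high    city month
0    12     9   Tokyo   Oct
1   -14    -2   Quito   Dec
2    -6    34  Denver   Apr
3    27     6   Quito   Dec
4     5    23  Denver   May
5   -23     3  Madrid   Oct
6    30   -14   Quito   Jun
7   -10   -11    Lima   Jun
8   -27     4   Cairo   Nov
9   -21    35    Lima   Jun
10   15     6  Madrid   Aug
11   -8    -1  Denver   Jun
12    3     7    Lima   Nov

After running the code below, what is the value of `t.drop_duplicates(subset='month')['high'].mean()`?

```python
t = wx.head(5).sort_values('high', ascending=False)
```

take first 5 rows:
   low  high    city month
0   12     9   Tokyo   Oct
1  -14    -2   Quito   Dec
2   -6    34  Denver   Apr
3   27     6   Quito   Dec
4    5    23  Denver   May
sort by high descending:
   low  high    city month
2   -6    34  Denver   Apr
4    5    23  Denver   May
0   12     9   Tokyo   Oct
3   27     6   Quito   Dec
1  -14    -2   Quito   Dec
drop duplicate month (keep=first):
   low  high    city month
2   -6    34  Denver   Apr
4    5    23  Denver   May
0   12     9   Tokyo   Oct
3   27     6   Quito   Dec
Finally, mean of column 'high' = 18.0.

18.0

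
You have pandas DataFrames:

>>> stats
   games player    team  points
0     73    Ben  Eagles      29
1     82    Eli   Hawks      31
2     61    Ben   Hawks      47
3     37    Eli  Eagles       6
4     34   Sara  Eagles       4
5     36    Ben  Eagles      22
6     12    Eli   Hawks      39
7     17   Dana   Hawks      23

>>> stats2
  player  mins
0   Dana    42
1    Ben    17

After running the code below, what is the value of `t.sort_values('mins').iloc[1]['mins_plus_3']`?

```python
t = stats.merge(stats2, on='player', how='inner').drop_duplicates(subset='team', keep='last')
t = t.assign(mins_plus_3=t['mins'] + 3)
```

merge on 'player' (how='inner') → 4 rows:
   games player    team  points  mins
0     73    Ben  Eagles      29    17
1     61    Ben   Hawks      47    17
2     36    Ben  Eagles      22    17
3     17   Dana   Hawks      23    42
drop duplicate team (keep=last):
   games player    team  points  mins
2     36    Ben  Eagles      22    17
3     17   Dana   Hawks      23    42
add column mins_plus_3 = t['mins'] + 3:
   games player    team  points  mins  mins_plus_3
2     36    Ben  Eagles      22    17           20
3     17   Dana   Hawks      23    42           45
sort by mins:
   games player    team  points  mins  mins_plus_3
2     36    Ben  Eagles      22    17           20
3     17   Dana   Hawks      23    42           45

45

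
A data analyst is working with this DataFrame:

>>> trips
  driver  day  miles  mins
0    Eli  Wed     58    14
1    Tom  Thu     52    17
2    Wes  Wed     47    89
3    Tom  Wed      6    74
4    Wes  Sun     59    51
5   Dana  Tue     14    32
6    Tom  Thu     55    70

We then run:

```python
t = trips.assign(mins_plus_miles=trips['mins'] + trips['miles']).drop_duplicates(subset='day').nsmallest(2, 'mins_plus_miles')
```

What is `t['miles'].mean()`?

add column mins_plus_miles = trips['mins'] + trips['miles']:
  driver  day  miles  mins  mins_plus_miles
0    Eli  Wed     58    14               72
1    Tom  Thu     52    17               69
2    Wes  Wed     47    89              136
3    Tom  Wed      6    74               80
4    Wes  Sun     59    51              110
5   Dana  Tue     14    32               46
6    Tom  Thu     55    70              125
drop duplicate day (keep=first):
  driver  day  miles  mins  mins_plus_miles
0    Eli  Wed     58    14               72
1    Tom  Thu     52    17               69
4    Wes  Sun     59    51              110
5   Dana  Tue     14    32               46
take 2 rows with smallest mins_plus_miles:
  driver  day  miles  mins  mins_plus_miles
5   Dana  Tue     14    32               46
1    Tom  Thu     52    17               69
The mean of column 'miles' is 33.0.

33.0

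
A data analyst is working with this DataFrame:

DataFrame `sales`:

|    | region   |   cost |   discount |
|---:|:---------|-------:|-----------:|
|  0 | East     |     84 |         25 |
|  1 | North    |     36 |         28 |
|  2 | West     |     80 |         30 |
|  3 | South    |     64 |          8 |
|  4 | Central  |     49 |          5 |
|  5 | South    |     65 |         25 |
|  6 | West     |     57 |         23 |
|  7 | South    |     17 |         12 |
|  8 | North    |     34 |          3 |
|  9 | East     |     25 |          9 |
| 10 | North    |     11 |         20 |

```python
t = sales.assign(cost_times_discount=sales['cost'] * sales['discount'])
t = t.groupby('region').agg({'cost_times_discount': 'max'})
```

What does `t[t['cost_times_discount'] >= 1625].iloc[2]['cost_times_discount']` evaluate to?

2400

add column cost_times_discount = sales['cost'] * sales['discount']:
     region  cost  discount  cost_times_discount
0      East    84        25                 2100
1     North    36        28                 1008
2      West    80        30                 2400
3     South    64         8                  512
4   Central    49         5                  245
5     South    65        25                 1625
6      West    57        23                 1311
7     South    17        12                  204
8     North    34         3                  102
9      East    25         9                  225
10    North    11        20                  220
group by region, max of cost_times_discount:
         cost_times_discount
region                      
Central                  245
East                    2100
North                   1008
South                   1625
West                    2400
filter rows where cost_times_discount >= 1625:
        cost_times_discount
region                     
East                   2100
South                  1625
West                   2400
The value at position 2, column 'cost_times_discount' is 2400.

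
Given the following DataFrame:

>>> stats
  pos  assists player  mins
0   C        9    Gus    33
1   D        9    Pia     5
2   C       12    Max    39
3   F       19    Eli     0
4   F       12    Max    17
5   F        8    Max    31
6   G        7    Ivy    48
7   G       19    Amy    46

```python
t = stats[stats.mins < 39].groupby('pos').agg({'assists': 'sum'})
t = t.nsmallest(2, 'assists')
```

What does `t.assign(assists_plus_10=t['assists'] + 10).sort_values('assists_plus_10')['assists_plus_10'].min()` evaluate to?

19

filter rows where mins < 39:
  pos  assists player  mins
0   C        9    Gus    33
1   D        9    Pia     5
3   F       19    Eli     0
4   F       12    Max    17
5   F        8    Max    31
group by pos, sum of assists:
     assists
pos         
C          9
D          9
F         39
take 2 rows with smallest assists:
     assists
pos         
C          9
D          9
add column assists_plus_10 = t['assists'] + 10:
     assists  assists_plus_10
pos                          
C          9               19
D          9               19
sort by assists_plus_10:
     assists  assists_plus_10
pos                          
C          9               19
D          9               19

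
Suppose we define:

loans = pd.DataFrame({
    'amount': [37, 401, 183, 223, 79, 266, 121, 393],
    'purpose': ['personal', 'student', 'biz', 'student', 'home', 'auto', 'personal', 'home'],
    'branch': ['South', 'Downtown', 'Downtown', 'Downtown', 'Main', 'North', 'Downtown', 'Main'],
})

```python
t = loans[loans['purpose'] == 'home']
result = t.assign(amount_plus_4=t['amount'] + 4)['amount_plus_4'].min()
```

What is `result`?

filter rows where purpose == 'home':
   amount purpose branch
4      79    home   Main
7     393    home   Main
add column amount_plus_4 = t['amount'] + 4:
   amount purpose branch  amount_plus_4
4      79    home   Main             83
7     393    home   Main            397
Then the min of column 'amount_plus_4': 83

83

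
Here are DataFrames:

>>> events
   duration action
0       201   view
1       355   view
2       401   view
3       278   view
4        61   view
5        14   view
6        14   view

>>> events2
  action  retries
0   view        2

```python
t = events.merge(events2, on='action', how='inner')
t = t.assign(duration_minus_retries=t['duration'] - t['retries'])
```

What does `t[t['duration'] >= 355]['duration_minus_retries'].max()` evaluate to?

merge on 'action' (how='inner') → 7 rows:
   duration action  retries
0       201   view        2
1       355   view        2
2       401   view        2
3       278   view        2
4        61   view        2
5        14   view        2
6        14   view        2
add column duration_minus_retries = t['duration'] - t['retries']:
   duration action  retries  duration_minus_retries
0       201   view        2                     199
1       355   view        2                     353
2       401   view        2                     399
3       278   view        2                     276
4        61   view        2                      59
5        14   view        2                      12
6        14   view        2                      12
filter rows where duration >= 355:
   duration action  retries  duration_minus_retries
1       355   view        2                     353
2       401   view        2                     399
Finally, max of column 'duration_minus_retries' = 399.

399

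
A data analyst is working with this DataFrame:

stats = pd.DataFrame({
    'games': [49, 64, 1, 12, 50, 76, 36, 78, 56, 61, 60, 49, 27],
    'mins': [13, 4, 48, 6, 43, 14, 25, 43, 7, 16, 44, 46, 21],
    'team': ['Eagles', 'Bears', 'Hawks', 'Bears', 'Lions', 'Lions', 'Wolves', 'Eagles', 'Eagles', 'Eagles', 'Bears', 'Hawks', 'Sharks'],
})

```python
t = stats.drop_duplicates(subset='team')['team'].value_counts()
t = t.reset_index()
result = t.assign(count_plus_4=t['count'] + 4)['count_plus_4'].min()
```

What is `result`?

5

drop duplicate team (keep=first):
    games  mins    team
0      49    13  Eagles
1      64     4   Bears
2       1    48   Hawks
4      50    43   Lions
6      36    25  Wolves
12     27    21  Sharks
value_counts of team:
team
Eagles    1
Bears     1
Hawks     1
Lions     1
Wolves    1
Sharks    1
Name: count, dtype: int64
reset_index():
     team  count
0  Eagles      1
1   Bears      1
2   Hawks      1
3   Lions      1
4  Wolves      1
5  Sharks      1
add column count_plus_4 = t['count'] + 4:
     team  count  count_plus_4
0  Eagles      1             5
1   Bears      1             5
2   Hawks      1             5
3   Lions      1             5
4  Wolves      1             5
5  Sharks      1             5
Then the min of column 'count_plus_4': 5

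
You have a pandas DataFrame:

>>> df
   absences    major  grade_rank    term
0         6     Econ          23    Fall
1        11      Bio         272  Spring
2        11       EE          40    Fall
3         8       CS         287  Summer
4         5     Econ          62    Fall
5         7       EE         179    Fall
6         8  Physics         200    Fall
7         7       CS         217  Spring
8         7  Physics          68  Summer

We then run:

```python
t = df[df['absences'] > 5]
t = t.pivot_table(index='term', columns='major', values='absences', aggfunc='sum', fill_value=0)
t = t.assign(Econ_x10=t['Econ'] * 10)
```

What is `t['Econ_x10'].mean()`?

20.0

filter rows where absences > 5:
   absences    major  grade_rank    term
0         6     Econ          23    Fall
1        11      Bio         272  Spring
2        11       EE          40    Fall
3         8       CS         287  Summer
5         7       EE         179    Fall
6         8  Physics         200    Fall
7         7       CS         217  Spring
8         7  Physics          68  Summer
pivot: rows=term, cols=major, sum(absences):
major   Bio  CS  EE  Econ  Physics
term                              
Fall      0   0  18     6        8
Spring   11   7   0     0        0
Summer    0   8   0     0        7
add column Econ_x10 = t['Econ'] * 10:
major   Bio  CS  EE  Econ  Physics  Econ_x10
term                                        
Fall      0   0  18     6        8        60
Spring   11   7   0     0        0         0
Summer    0   8   0     0        7         0
Hence 20.0.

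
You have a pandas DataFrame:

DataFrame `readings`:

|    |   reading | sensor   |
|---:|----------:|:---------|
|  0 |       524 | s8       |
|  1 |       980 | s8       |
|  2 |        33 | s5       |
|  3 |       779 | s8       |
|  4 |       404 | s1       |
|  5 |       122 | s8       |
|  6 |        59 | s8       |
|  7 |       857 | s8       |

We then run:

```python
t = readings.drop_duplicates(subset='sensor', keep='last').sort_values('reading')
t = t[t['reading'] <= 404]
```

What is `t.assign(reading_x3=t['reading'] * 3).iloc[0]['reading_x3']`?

drop duplicate sensor (keep=last):
   reading sensor
2       33     s5
4      404     s1
7      857     s8
sort by reading:
   reading sensor
2       33     s5
4      404     s1
7      857     s8
filter rows where reading <= 404:
   reading sensor
2       33     s5
4      404     s1
add column reading_x3 = t['reading'] * 3:
   reading sensor  reading_x3
2       33     s5          99
4      404     s1        1212
Reading off the value at position 0, column 'reading_x3', we get 99.

99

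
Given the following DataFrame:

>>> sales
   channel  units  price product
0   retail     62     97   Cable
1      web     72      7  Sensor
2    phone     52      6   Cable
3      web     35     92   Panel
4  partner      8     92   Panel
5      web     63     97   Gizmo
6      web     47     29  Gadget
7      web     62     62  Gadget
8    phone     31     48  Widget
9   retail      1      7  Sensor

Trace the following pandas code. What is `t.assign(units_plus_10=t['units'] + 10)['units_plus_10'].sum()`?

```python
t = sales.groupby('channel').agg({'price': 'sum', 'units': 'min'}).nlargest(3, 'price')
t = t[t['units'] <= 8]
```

group by channel: sum(price), min(units):
         price  units
channel              
partner     92      8
phone       54     31
retail     104      1
web        287     35
take 3 rows with largest price:
         price  units
channel              
web        287     35
retail     104      1
partner     92      8
filter rows where units <= 8:
         price  units
channel              
retail     104      1
partner     92      8
add column units_plus_10 = t['units'] + 10:
         price  units  units_plus_10
channel                             
retail     104      1             11
partner     92      8             18

29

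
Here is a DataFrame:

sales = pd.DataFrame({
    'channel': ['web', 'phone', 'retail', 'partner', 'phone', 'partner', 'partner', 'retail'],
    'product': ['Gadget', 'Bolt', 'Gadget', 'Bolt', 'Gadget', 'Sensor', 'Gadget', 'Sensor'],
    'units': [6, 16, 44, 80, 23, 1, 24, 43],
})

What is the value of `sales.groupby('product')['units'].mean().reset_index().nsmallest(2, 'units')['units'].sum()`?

group by product, mean of units:
product
Bolt      48.00
Gadget    24.25
Sensor    22.00
Name: units, dtype: float64
reset_index():
  product  units
0    Bolt  48.00
1  Gadget  24.25
2  Sensor  22.00
take 2 rows with smallest units:
  product  units
2  Sensor  22.00
1  Gadget  24.25

46.25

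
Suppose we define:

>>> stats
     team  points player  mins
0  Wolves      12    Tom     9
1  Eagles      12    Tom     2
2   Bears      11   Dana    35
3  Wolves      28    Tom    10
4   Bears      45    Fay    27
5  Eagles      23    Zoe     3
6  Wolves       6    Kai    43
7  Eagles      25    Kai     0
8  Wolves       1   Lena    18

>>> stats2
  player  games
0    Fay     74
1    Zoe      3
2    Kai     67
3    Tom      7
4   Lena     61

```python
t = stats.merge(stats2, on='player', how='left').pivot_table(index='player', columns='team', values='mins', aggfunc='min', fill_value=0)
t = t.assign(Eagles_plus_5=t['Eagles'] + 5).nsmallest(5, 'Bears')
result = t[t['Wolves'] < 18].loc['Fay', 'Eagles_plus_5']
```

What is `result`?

merge on 'player' (how='left') → 9 rows:
     team  points player  mins  games
0  Wolves      12    Tom     9    7.0
1  Eagles      12    Tom     2    7.0
2   Bears      11   Dana    35    NaN
3  Wolves      28    Tom    10    7.0
4   Bears      45    Fay    27   74.0
5  Eagles      23    Zoe     3    3.0
6  Wolves       6    Kai    43   67.0
7  Eagles      25    Kai     0   67.0
8  Wolves       1   Lena    18   61.0
pivot: rows=player, cols=team, min(mins):
team    Bears  Eagles  Wolves
player                       
Dana       35       0       0
Fay        27       0       0
Kai         0       0      43
Lena        0       0      18
Tom         0       2       9
Zoe         0       3       0
add column Eagles_plus_5 = t['Eagles'] + 5:
team    Bears  Eagles  Wolves  Eagles_plus_5
player                                      
Dana       35       0       0              5
Fay        27       0       0              5
Kai         0       0      43              5
Lena        0       0      18              5
Tom         0       2       9              7
Zoe         0       3       0              8
take 5 rows with smallest Bears:
team    Bears  Eagles  Wolves  Eagles_plus_5
player                                      
Kai         0       0      43              5
Lena        0       0      18              5
Tom         0       2       9              7
Zoe         0       3       0              8
Fay        27       0       0              5
filter rows where Wolves < 18:
team    Bears  Eagles  Wolves  Eagles_plus_5
player                                      
Tom         0       2       9              7
Zoe         0       3       0              8
Fay        27       0       0              5
Finally, value at row 'Fay', column 'Eagles_plus_5' = 5.

5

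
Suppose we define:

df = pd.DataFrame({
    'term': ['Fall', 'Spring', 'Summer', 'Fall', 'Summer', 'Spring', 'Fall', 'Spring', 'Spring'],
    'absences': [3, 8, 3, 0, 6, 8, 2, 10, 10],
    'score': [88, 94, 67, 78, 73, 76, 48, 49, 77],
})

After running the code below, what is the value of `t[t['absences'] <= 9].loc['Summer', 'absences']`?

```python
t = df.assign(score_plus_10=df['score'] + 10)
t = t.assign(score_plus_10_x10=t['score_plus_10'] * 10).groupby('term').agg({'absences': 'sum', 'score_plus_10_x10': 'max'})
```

9

add column score_plus_10 = df['score'] + 10:
     term  absences  score  score_plus_10
0    Fall         3     88             98
1  Spring         8     94            104
2  Summer         3     67             77
3    Fall         0     78             88
4  Summer         6     73             83
5  Spring         8     76             86
6    Fall         2     48             58
7  Spring        10     49             59
8  Spring        10     77             87
add column score_plus_10_x10 = t['score_plus_10'] * 10:
     term  absences  score  score_plus_10  score_plus_10_x10
0    Fall         3     88             98                980
1  Spring         8     94            104               1040
2  Summer         3     67             77                770
3    Fall         0     78             88                880
4  Summer         6     73             83                830
5  Spring         8     76             86                860
6    Fall         2     48             58                580
7  Spring        10     49             59                590
8  Spring        10     77             87                870
group by term: sum(absences), max(score_plus_10_x10):
        absences  score_plus_10_x10
term                               
Fall           5                980
Spring        36               1040
Summer         9                830
filter rows where absences <= 9:
        absences  score_plus_10_x10
term                               
Fall           5                980
Summer         9                830
Hence 9.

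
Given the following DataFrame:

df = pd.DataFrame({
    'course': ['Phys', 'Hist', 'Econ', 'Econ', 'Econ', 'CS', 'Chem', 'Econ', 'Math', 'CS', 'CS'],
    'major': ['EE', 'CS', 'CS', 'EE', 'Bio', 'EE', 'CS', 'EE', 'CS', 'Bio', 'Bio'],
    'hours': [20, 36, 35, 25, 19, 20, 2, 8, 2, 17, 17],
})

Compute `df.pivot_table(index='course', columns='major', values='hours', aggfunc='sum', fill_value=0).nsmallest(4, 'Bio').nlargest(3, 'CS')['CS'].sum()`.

40

pivot: rows=course, cols=major, sum(hours):
major   Bio  CS  EE
course             
CS       34   0  20
Chem      0   2   0
Econ     19  35  33
Hist      0  36   0
Math      0   2   0
Phys      0   0  20
take 4 rows with smallest Bio:
major   Bio  CS  EE
course             
Chem      0   2   0
Hist      0  36   0
Math      0   2   0
Phys      0   0  20
take 3 rows with largest CS:
major   Bio  CS  EE
course             
Hist      0  36   0
Chem      0   2   0
Math      0   2   0
Reading off the sum of column 'CS', we get 40.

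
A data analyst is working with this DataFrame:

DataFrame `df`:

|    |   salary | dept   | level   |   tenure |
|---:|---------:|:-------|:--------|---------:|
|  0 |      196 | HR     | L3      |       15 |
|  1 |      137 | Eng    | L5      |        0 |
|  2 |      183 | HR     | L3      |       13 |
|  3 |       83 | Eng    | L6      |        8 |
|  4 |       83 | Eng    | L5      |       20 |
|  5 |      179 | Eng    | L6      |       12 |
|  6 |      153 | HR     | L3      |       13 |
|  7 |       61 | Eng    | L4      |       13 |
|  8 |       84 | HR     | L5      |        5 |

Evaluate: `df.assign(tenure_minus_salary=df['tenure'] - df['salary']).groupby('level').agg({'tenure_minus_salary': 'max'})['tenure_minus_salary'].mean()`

add column tenure_minus_salary = df['tenure'] - df['salary']:
   salary dept level  tenure  tenure_minus_salary
0     196   HR    L3      15                 -181
1     137  Eng    L5       0                 -137
2     183   HR    L3      13                 -170
3      83  Eng    L6       8                  -75
4      83  Eng    L5      20                  -63
5     179  Eng    L6      12                 -167
6     153   HR    L3      13                 -140
7      61  Eng    L4      13                  -48
8      84   HR    L5       5                  -79
group by level, max of tenure_minus_salary:
       tenure_minus_salary
level                     
L3                    -140
L4                     -48
L5                     -63
L6                     -75
Hence -81.5.

-81.5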